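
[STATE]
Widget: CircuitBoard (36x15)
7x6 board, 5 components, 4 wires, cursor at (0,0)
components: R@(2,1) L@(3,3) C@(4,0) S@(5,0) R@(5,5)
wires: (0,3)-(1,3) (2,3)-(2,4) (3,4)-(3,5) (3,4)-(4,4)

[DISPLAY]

   0 1 2 3 4 5 6                    
0  [.]          ·                   
                │                   
1               ·                   
                                    
2       R       · ─ ·               
                                    
3               L   · ─ ·           
                    │               
4   C               ·               
                                    
5   S                   R           
Cursor: (0,0)                       
                                    
                                    


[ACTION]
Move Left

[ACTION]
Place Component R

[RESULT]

   0 1 2 3 4 5 6                    
0  [R]          ·                   
                │                   
1               ·                   
                                    
2       R       · ─ ·               
                                    
3               L   · ─ ·           
                    │               
4   C               ·               
                                    
5   S                   R           
Cursor: (0,0)                       
                                    
                                    


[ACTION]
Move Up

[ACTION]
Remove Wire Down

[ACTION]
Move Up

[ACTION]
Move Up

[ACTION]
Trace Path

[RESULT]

   0 1 2 3 4 5 6                    
0  [R]          ·                   
                │                   
1               ·                   
                                    
2       R       · ─ ·               
                                    
3               L   · ─ ·           
                    │               
4   C               ·               
                                    
5   S                   R           
Cursor: (0,0)  Trace: R (1 nodes)   
                                    
                                    


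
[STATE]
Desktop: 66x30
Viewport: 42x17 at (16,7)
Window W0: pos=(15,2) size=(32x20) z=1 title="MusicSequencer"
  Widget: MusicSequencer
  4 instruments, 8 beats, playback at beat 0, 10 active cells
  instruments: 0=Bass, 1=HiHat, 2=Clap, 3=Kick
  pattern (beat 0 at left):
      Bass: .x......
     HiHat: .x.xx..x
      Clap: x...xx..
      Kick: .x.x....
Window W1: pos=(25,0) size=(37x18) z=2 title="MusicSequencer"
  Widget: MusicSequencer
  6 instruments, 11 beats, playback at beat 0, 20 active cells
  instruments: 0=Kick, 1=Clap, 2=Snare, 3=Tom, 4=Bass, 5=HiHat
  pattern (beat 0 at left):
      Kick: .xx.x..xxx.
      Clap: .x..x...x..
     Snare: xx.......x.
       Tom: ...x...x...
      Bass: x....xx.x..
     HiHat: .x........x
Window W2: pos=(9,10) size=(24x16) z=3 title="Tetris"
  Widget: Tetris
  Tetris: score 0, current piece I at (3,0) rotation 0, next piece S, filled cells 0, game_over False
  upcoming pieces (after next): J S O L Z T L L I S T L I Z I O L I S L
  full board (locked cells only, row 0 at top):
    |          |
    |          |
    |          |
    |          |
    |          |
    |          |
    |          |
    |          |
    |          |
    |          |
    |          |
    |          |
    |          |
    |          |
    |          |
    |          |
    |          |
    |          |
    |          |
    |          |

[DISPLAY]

 HiHat·█·┃   Tom···█···█···               
  Clap█··┃  Bass█····██·█··               
  Kick·█·┃ HiHat·█········█               
━━━━━━━━━━━━━━━━┓                         
s               ┃                         
────────────────┨                         
    │Next:      ┃                         
    │ ░░        ┃                         
    │░░         ┃                         
    │           ┃                         
    │           ┃━━━━━━━━━━━━━━━━━━━━━━━━━
    │           ┃             ┃           
    │Score:     ┃             ┃           
    │0          ┃             ┃           
    │           ┃━━━━━━━━━━━━━┛           
    │           ┃                         
    │           ┃                         


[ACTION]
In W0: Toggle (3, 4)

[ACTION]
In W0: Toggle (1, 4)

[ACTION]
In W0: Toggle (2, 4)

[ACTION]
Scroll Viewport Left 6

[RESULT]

     ┃ HiHat·█·┃   Tom···█···█···         
     ┃  Clap█··┃  Bass█····██·█··         
     ┃  Kick·█·┃ HiHat·█········█         
━━━━━━━━━━━━━━━━━━━━━━┓                   
 Tetris               ┃                   
──────────────────────┨                   
          │Next:      ┃                   
          │ ░░        ┃                   
          │░░         ┃                   
          │           ┃                   
          │           ┃━━━━━━━━━━━━━━━━━━━
          │           ┃             ┃     
          │Score:     ┃             ┃     
          │0          ┃             ┃     
          │           ┃━━━━━━━━━━━━━┛     
          │           ┃                   
          │           ┃                   


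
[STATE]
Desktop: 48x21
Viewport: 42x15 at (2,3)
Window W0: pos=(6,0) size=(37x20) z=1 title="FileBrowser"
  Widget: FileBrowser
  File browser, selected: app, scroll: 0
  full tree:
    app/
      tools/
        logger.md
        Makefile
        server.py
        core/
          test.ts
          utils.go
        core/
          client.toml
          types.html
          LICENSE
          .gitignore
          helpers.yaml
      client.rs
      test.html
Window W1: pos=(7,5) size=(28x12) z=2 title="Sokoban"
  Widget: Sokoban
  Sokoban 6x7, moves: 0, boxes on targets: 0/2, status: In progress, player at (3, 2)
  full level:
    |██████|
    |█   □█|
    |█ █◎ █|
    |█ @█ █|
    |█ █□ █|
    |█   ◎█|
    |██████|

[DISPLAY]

    ┃> [-] app/                         ┃ 
    ┃    [+] tools/                     ┃ 
    ┃┏━━━━━━━━━━━━━━━━━━━━━━━━━━┓       ┃ 
    ┃┃ Sokoban                  ┃       ┃ 
    ┃┠──────────────────────────┨       ┃ 
    ┃┃██████                    ┃       ┃ 
    ┃┃█   □█                    ┃       ┃ 
    ┃┃█ █◎ █                    ┃       ┃ 
    ┃┃█ @█ █                    ┃       ┃ 
    ┃┃█ █□ █                    ┃       ┃ 
    ┃┃█   ◎█                    ┃       ┃ 
    ┃┃██████                    ┃       ┃ 
    ┃┃Moves: 0  0/2             ┃       ┃ 
    ┃┗━━━━━━━━━━━━━━━━━━━━━━━━━━┛       ┃ 
    ┃                                   ┃ 


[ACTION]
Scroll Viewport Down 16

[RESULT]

    ┃┃ Sokoban                  ┃       ┃ 
    ┃┠──────────────────────────┨       ┃ 
    ┃┃██████                    ┃       ┃ 
    ┃┃█   □█                    ┃       ┃ 
    ┃┃█ █◎ █                    ┃       ┃ 
    ┃┃█ @█ █                    ┃       ┃ 
    ┃┃█ █□ █                    ┃       ┃ 
    ┃┃█   ◎█                    ┃       ┃ 
    ┃┃██████                    ┃       ┃ 
    ┃┃Moves: 0  0/2             ┃       ┃ 
    ┃┗━━━━━━━━━━━━━━━━━━━━━━━━━━┛       ┃ 
    ┃                                   ┃ 
    ┃                                   ┃ 
    ┗━━━━━━━━━━━━━━━━━━━━━━━━━━━━━━━━━━━┛ 
                                          


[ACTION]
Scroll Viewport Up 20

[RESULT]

    ┏━━━━━━━━━━━━━━━━━━━━━━━━━━━━━━━━━━━┓ 
    ┃ FileBrowser                       ┃ 
    ┠───────────────────────────────────┨ 
    ┃> [-] app/                         ┃ 
    ┃    [+] tools/                     ┃ 
    ┃┏━━━━━━━━━━━━━━━━━━━━━━━━━━┓       ┃ 
    ┃┃ Sokoban                  ┃       ┃ 
    ┃┠──────────────────────────┨       ┃ 
    ┃┃██████                    ┃       ┃ 
    ┃┃█   □█                    ┃       ┃ 
    ┃┃█ █◎ █                    ┃       ┃ 
    ┃┃█ @█ █                    ┃       ┃ 
    ┃┃█ █□ █                    ┃       ┃ 
    ┃┃█   ◎█                    ┃       ┃ 
    ┃┃██████                    ┃       ┃ 


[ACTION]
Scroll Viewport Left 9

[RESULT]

      ┏━━━━━━━━━━━━━━━━━━━━━━━━━━━━━━━━━━━
      ┃ FileBrowser                       
      ┠───────────────────────────────────
      ┃> [-] app/                         
      ┃    [+] tools/                     
      ┃┏━━━━━━━━━━━━━━━━━━━━━━━━━━┓       
      ┃┃ Sokoban                  ┃       
      ┃┠──────────────────────────┨       
      ┃┃██████                    ┃       
      ┃┃█   □█                    ┃       
      ┃┃█ █◎ █                    ┃       
      ┃┃█ @█ █                    ┃       
      ┃┃█ █□ █                    ┃       
      ┃┃█   ◎█                    ┃       
      ┃┃██████                    ┃       


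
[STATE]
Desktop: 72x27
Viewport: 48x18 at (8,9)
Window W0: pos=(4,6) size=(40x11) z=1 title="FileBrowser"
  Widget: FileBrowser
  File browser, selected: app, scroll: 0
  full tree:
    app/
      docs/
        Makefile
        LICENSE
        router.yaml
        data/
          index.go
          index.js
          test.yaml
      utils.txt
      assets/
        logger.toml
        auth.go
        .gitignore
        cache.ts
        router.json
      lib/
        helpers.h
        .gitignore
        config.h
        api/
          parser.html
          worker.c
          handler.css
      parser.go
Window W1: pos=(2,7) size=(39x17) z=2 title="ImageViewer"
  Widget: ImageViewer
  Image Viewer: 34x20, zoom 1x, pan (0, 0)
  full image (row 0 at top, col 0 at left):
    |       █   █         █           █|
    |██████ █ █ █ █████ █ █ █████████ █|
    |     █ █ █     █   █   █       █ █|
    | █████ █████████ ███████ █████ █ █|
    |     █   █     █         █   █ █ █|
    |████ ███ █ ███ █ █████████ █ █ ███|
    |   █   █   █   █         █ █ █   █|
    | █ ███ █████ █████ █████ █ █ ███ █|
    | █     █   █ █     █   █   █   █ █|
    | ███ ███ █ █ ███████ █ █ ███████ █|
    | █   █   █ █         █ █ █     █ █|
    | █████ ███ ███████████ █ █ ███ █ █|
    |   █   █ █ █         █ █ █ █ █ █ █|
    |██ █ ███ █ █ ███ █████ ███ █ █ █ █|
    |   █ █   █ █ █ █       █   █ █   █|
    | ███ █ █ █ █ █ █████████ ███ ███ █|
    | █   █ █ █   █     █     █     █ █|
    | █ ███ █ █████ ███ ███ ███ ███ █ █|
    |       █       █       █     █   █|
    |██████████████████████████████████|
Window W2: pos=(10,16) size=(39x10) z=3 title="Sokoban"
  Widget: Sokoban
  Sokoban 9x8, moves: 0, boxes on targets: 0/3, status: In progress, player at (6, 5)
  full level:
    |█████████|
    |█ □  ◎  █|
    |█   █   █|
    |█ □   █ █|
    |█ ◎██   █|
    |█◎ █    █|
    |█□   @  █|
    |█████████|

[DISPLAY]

────────────────────────────────┨  ┃            
  █   █         █           █   ┃  ┃            
█ █ █ █ █████ █ █ █████████ █   ┃  ┃            
█ █ █     █   █   █       █ █   ┃  ┃            
█ █████████ ███████ █████ █ █   ┃  ┃            
█   █     █         █   █ █ █   ┃  ┃            
███ █ ███ █ █████████ █ █ ███   ┃  ┃            
  ┏━━━━━━━━━━━━━━━━━━━━━━━━━━━━━━━━━━━━━┓       
█ ┃ Sokoban                             ┃       
  ┠─────────────────────────────────────┨       
██┃█████████                            ┃       
█ ┃█ □  ◎  █                            ┃       
█ ┃█   █   █                            ┃       
  ┃█ □   █ █                            ┃       
━━┃█ ◎██   █                            ┃       
  ┃█◎ █    █                            ┃       
  ┗━━━━━━━━━━━━━━━━━━━━━━━━━━━━━━━━━━━━━┛       
                                                


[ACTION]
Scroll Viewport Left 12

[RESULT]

  ┠─────────────────────────────────────┨  ┃    
  ┃       █   █         █           █   ┃  ┃    
  ┃██████ █ █ █ █████ █ █ █████████ █   ┃  ┃    
  ┃     █ █ █     █   █   █       █ █   ┃  ┃    
  ┃ █████ █████████ ███████ █████ █ █   ┃  ┃    
  ┃     █   █     █         █   █ █ █   ┃  ┃    
  ┃████ ███ █ ███ █ █████████ █ █ ███   ┃  ┃    
  ┃   █   ┏━━━━━━━━━━━━━━━━━━━━━━━━━━━━━━━━━━━━━
  ┃ █ ███ ┃ Sokoban                             
  ┃ █     ┠─────────────────────────────────────
  ┃ ███ ██┃█████████                            
  ┃ █   █ ┃█ □  ◎  █                            
  ┃ █████ ┃█   █   █                            
  ┃   █   ┃█ □   █ █                            
  ┗━━━━━━━┃█ ◎██   █                            
          ┃█◎ █    █                            
          ┗━━━━━━━━━━━━━━━━━━━━━━━━━━━━━━━━━━━━━
                                                


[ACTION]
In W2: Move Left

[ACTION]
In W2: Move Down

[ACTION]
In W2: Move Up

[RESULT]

  ┠─────────────────────────────────────┨  ┃    
  ┃       █   █         █           █   ┃  ┃    
  ┃██████ █ █ █ █████ █ █ █████████ █   ┃  ┃    
  ┃     █ █ █     █   █   █       █ █   ┃  ┃    
  ┃ █████ █████████ ███████ █████ █ █   ┃  ┃    
  ┃     █   █     █         █   █ █ █   ┃  ┃    
  ┃████ ███ █ ███ █ █████████ █ █ ███   ┃  ┃    
  ┃   █   ┏━━━━━━━━━━━━━━━━━━━━━━━━━━━━━━━━━━━━━
  ┃ █ ███ ┃ Sokoban                             
  ┃ █     ┠─────────────────────────────────────
  ┃ ███ ██┃█████████                            
  ┃ █   █ ┃█ □  ◎  █                            
  ┃ █████ ┃█   █   █                            
  ┃   █   ┃█ □   █ █                            
  ┗━━━━━━━┃█ ◎██   █                            
          ┃█◎ █@   █                            
          ┗━━━━━━━━━━━━━━━━━━━━━━━━━━━━━━━━━━━━━
                                                


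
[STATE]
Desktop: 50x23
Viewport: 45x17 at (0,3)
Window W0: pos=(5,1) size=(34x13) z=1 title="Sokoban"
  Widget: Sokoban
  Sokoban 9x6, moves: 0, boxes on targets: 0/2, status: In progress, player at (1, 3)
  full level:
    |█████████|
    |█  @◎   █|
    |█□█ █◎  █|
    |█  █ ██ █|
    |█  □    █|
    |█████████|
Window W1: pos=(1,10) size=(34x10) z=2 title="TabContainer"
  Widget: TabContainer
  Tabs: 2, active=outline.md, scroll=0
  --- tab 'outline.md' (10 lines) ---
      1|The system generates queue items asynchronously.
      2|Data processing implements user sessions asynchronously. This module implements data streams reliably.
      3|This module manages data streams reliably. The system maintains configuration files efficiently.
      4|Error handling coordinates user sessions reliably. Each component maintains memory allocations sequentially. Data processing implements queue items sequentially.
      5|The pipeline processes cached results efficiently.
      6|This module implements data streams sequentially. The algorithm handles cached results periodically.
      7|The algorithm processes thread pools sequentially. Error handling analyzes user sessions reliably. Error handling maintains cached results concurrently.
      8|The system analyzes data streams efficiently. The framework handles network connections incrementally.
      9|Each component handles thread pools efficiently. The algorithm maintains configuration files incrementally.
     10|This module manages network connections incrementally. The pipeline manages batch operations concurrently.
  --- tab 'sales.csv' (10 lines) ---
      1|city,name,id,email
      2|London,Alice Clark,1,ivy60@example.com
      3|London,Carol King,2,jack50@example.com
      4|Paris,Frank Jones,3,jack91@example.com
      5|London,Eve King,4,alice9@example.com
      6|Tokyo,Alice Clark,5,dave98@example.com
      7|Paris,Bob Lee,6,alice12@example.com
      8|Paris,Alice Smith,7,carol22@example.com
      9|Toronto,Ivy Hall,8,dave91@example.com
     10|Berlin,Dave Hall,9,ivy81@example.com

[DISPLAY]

     ┠────────────────────────────────┨      
     ┃█████████                       ┃      
     ┃█  @◎   █                       ┃      
     ┃█□█ █◎  █                       ┃      
     ┃█  █ ██ █                       ┃      
     ┃█  □    █                       ┃      
     ┃█████████                       ┃      
 ┏━━━━━━━━━━━━━━━━━━━━━━━━━━━━━━━━┓   ┃      
 ┃ TabContainer                   ┃   ┃      
 ┠────────────────────────────────┨   ┃      
 ┃[outline.md]│ sales.csv         ┃━━━┛      
 ┃────────────────────────────────┃          
 ┃The system generates queue items┃          
 ┃Data processing implements user ┃          
 ┃This module manages data streams┃          
 ┃Error handling coordinates user ┃          
 ┗━━━━━━━━━━━━━━━━━━━━━━━━━━━━━━━━┛          


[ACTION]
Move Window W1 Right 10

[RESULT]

     ┠────────────────────────────────┨      
     ┃█████████                       ┃      
     ┃█  @◎   █                       ┃      
     ┃█□█ █◎  █                       ┃      
     ┃█  █ ██ █                       ┃      
     ┃█  □    █                       ┃      
     ┃█████████                       ┃      
     ┃Moves┏━━━━━━━━━━━━━━━━━━━━━━━━━━━━━━━━┓
     ┃     ┃ TabContainer                   ┃
     ┃     ┠────────────────────────────────┨
     ┗━━━━━┃[outline.md]│ sales.csv         ┃
           ┃────────────────────────────────┃
           ┃The system generates queue items┃
           ┃Data processing implements user ┃
           ┃This module manages data streams┃
           ┃Error handling coordinates user ┃
           ┗━━━━━━━━━━━━━━━━━━━━━━━━━━━━━━━━┛


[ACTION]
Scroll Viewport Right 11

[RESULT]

┠────────────────────────────────┨           
┃█████████                       ┃           
┃█  @◎   █                       ┃           
┃█□█ █◎  █                       ┃           
┃█  █ ██ █                       ┃           
┃█  □    █                       ┃           
┃█████████                       ┃           
┃Moves┏━━━━━━━━━━━━━━━━━━━━━━━━━━━━━━━━┓     
┃     ┃ TabContainer                   ┃     
┃     ┠────────────────────────────────┨     
┗━━━━━┃[outline.md]│ sales.csv         ┃     
      ┃────────────────────────────────┃     
      ┃The system generates queue items┃     
      ┃Data processing implements user ┃     
      ┃This module manages data streams┃     
      ┃Error handling coordinates user ┃     
      ┗━━━━━━━━━━━━━━━━━━━━━━━━━━━━━━━━┛     


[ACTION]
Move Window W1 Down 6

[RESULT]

┠────────────────────────────────┨           
┃█████████                       ┃           
┃█  @◎   █                       ┃           
┃█□█ █◎  █                       ┃           
┃█  █ ██ █                       ┃           
┃█  □    █                       ┃           
┃█████████                       ┃           
┃Moves: 0  0/2                   ┃           
┃                                ┃           
┃                                ┃           
┗━━━━━┏━━━━━━━━━━━━━━━━━━━━━━━━━━━━━━━━┓     
      ┃ TabContainer                   ┃     
      ┠────────────────────────────────┨     
      ┃[outline.md]│ sales.csv         ┃     
      ┃────────────────────────────────┃     
      ┃The system generates queue items┃     
      ┃Data processing implements user ┃     


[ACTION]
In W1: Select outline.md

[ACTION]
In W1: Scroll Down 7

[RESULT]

┠────────────────────────────────┨           
┃█████████                       ┃           
┃█  @◎   █                       ┃           
┃█□█ █◎  █                       ┃           
┃█  █ ██ █                       ┃           
┃█  □    █                       ┃           
┃█████████                       ┃           
┃Moves: 0  0/2                   ┃           
┃                                ┃           
┃                                ┃           
┗━━━━━┏━━━━━━━━━━━━━━━━━━━━━━━━━━━━━━━━┓     
      ┃ TabContainer                   ┃     
      ┠────────────────────────────────┨     
      ┃[outline.md]│ sales.csv         ┃     
      ┃────────────────────────────────┃     
      ┃The system analyzes data streams┃     
      ┃Each component handles thread po┃     


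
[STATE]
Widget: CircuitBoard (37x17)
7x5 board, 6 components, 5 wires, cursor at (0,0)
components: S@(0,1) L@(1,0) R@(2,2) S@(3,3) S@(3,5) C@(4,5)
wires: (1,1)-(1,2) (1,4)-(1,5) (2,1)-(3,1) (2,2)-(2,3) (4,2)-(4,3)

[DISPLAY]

   0 1 2 3 4 5 6                     
0  [.]  S                            
                                     
1   L   · ─ ·       · ─ ·            
                                     
2       ·   R ─ ·                    
        │                            
3       ·       S       S            
                                     
4           · ─ ·       C            
Cursor: (0,0)                        
                                     
                                     
                                     
                                     
                                     
                                     


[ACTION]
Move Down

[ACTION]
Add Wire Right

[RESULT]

   0 1 2 3 4 5 6                     
0       S                            
                                     
1  [L]─ · ─ ·       · ─ ·            
                                     
2       ·   R ─ ·                    
        │                            
3       ·       S       S            
                                     
4           · ─ ·       C            
Cursor: (1,0)                        
                                     
                                     
                                     
                                     
                                     
                                     


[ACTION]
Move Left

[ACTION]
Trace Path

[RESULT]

   0 1 2 3 4 5 6                     
0       S                            
                                     
1  [L]─ · ─ ·       · ─ ·            
                                     
2       ·   R ─ ·                    
        │                            
3       ·       S       S            
                                     
4           · ─ ·       C            
Cursor: (1,0)  Trace: L (1 nodes)    
                                     
                                     
                                     
                                     
                                     
                                     


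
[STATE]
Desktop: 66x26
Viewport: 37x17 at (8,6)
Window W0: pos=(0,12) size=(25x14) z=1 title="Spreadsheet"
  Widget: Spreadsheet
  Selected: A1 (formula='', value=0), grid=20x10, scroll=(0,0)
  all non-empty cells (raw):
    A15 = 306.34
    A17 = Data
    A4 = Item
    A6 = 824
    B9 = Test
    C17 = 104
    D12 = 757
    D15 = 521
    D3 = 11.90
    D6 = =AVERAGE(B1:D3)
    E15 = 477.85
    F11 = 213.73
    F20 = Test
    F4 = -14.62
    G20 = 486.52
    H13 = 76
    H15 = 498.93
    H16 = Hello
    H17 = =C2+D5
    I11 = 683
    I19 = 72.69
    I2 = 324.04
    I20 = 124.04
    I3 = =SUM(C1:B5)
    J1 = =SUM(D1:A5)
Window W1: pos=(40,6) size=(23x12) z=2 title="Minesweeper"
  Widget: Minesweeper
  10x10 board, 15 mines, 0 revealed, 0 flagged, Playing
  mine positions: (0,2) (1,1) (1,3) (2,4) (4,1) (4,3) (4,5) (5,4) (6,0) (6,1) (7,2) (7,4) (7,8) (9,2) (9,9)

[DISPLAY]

                                ┏━━━━
                                ┃ Min
                                ┠────
                                ┃■■■■
                                ┃■■■■
                                ┃■■■■
━━━━━━━━━━━━━━━━┓               ┃■■■■
sheet           ┃               ┃■■■■
────────────────┨               ┃■■■■
                ┃               ┃■■■■
A       B       ┃               ┃■■■■
----------------┃               ┗━━━━
  [0]       0   ┃                    
    0       0   ┃                    
    0       0   ┃                    
m           0   ┃                    
    0       0   ┃                    


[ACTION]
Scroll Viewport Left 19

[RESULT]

                                     
                                     
                                     
                                     
                                     
                                     
┏━━━━━━━━━━━━━━━━━━━━━━━┓            
┃ Spreadsheet           ┃            
┠───────────────────────┨            
┃A1:                    ┃            
┃       A       B       ┃            
┃-----------------------┃            
┃  1      [0]       0   ┃            
┃  2        0       0   ┃            
┃  3        0       0   ┃            
┃  4 Item           0   ┃            
┃  5        0       0   ┃            


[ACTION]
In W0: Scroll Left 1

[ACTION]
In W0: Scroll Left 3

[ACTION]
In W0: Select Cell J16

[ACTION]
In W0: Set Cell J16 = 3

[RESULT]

                                     
                                     
                                     
                                     
                                     
                                     
┏━━━━━━━━━━━━━━━━━━━━━━━┓            
┃ Spreadsheet           ┃            
┠───────────────────────┨            
┃J16: 3                 ┃            
┃       A       B       ┃            
┃-----------------------┃            
┃  1        0       0   ┃            
┃  2        0       0   ┃            
┃  3        0       0   ┃            
┃  4 Item           0   ┃            
┃  5        0       0   ┃            


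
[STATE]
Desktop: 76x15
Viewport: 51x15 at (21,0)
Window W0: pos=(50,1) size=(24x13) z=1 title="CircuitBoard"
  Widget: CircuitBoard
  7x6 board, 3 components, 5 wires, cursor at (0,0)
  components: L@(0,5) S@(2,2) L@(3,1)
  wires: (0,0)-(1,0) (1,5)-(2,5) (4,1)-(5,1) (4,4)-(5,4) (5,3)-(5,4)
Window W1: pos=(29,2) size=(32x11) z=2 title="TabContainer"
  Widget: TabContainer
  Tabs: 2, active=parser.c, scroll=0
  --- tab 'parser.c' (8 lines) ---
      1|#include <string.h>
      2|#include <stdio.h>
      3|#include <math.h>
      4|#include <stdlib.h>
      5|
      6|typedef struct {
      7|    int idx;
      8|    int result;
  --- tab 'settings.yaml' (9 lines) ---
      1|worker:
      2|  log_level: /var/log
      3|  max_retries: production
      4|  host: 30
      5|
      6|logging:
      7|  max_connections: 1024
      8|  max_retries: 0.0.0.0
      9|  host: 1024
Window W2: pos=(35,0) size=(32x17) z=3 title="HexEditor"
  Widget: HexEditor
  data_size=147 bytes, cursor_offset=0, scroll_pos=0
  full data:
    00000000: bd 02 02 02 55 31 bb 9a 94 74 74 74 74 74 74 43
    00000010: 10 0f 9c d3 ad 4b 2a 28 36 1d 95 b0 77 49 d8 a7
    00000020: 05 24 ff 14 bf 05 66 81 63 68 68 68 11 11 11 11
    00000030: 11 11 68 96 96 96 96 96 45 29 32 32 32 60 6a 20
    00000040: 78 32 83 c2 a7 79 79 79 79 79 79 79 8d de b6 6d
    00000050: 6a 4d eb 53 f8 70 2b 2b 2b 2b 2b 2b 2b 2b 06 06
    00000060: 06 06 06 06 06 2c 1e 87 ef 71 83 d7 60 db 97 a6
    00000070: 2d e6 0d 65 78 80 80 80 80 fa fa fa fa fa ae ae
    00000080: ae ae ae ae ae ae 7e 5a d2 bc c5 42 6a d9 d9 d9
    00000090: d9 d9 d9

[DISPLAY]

              ┏━━━━━━━━━━━━━━━━━━━━━━━━━━━━━━┓     
              ┃ HexEditor                    ┃━━━━━
        ┏━━━━━┠──────────────────────────────┨     
        ┃ TabC┃00000000  BD 02 02 02 55 31 bb┃─────
        ┠─────┃00000010  10 0f 9c d3 ad 4b 2a┃     
        ┃[pars┃00000020  05 24 ff 14 bf 05 66┃     
        ┃─────┃00000030  11 11 68 96 96 96 96┃     
        ┃#incl┃00000040  78 32 83 c2 a7 79 79┃     
        ┃#incl┃00000050  6a 4d eb 53 f8 70 2b┃     
        ┃#incl┃00000060  06 06 06 06 06 2c 1e┃     
        ┃#incl┃00000070  2d e6 0d 65 78 80 80┃     
        ┃     ┃00000080  ae ae ae ae ae ae 7e┃     
        ┗━━━━━┃00000090  d9 d9 d9            ┃     
              ┃                              ┃━━━━━
              ┃                              ┃     


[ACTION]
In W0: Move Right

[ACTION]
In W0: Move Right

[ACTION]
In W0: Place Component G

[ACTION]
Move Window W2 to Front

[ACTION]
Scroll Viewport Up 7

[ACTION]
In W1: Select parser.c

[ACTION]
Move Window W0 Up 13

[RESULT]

              ┏━━━━━━━━━━━━━━━━━━━━━━━━━━━━━━┓━━━━━
              ┃ HexEditor                    ┃     
        ┏━━━━━┠──────────────────────────────┨─────
        ┃ TabC┃00000000  BD 02 02 02 55 31 bb┃     
        ┠─────┃00000010  10 0f 9c d3 ad 4b 2a┃     
        ┃[pars┃00000020  05 24 ff 14 bf 05 66┃     
        ┃─────┃00000030  11 11 68 96 96 96 96┃     
        ┃#incl┃00000040  78 32 83 c2 a7 79 79┃     
        ┃#incl┃00000050  6a 4d eb 53 f8 70 2b┃     
        ┃#incl┃00000060  06 06 06 06 06 2c 1e┃     
        ┃#incl┃00000070  2d e6 0d 65 78 80 80┃     
        ┃     ┃00000080  ae ae ae ae ae ae 7e┃     
        ┗━━━━━┃00000090  d9 d9 d9            ┃━━━━━
              ┃                              ┃     
              ┃                              ┃     


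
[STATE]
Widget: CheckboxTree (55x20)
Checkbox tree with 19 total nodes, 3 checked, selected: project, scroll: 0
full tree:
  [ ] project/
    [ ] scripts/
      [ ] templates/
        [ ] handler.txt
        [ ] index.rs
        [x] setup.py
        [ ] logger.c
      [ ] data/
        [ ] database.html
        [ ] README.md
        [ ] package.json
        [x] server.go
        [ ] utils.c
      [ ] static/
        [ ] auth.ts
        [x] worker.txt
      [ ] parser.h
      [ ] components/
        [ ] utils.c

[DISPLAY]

>[-] project/                                          
   [-] scripts/                                        
     [-] templates/                                    
       [ ] handler.txt                                 
       [ ] index.rs                                    
       [x] setup.py                                    
       [ ] logger.c                                    
     [-] data/                                         
       [ ] database.html                               
       [ ] README.md                                   
       [ ] package.json                                
       [x] server.go                                   
       [ ] utils.c                                     
     [-] static/                                       
       [ ] auth.ts                                     
       [x] worker.txt                                  
     [ ] parser.h                                      
     [ ] components/                                   
       [ ] utils.c                                     
                                                       


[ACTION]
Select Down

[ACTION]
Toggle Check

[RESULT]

 [x] project/                                          
>  [x] scripts/                                        
     [x] templates/                                    
       [x] handler.txt                                 
       [x] index.rs                                    
       [x] setup.py                                    
       [x] logger.c                                    
     [x] data/                                         
       [x] database.html                               
       [x] README.md                                   
       [x] package.json                                
       [x] server.go                                   
       [x] utils.c                                     
     [x] static/                                       
       [x] auth.ts                                     
       [x] worker.txt                                  
     [x] parser.h                                      
     [x] components/                                   
       [x] utils.c                                     
                                                       


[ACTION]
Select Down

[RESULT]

 [x] project/                                          
   [x] scripts/                                        
>    [x] templates/                                    
       [x] handler.txt                                 
       [x] index.rs                                    
       [x] setup.py                                    
       [x] logger.c                                    
     [x] data/                                         
       [x] database.html                               
       [x] README.md                                   
       [x] package.json                                
       [x] server.go                                   
       [x] utils.c                                     
     [x] static/                                       
       [x] auth.ts                                     
       [x] worker.txt                                  
     [x] parser.h                                      
     [x] components/                                   
       [x] utils.c                                     
                                                       


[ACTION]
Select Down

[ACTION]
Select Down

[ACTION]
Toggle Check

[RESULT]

 [-] project/                                          
   [-] scripts/                                        
     [-] templates/                                    
       [x] handler.txt                                 
>      [ ] index.rs                                    
       [x] setup.py                                    
       [x] logger.c                                    
     [x] data/                                         
       [x] database.html                               
       [x] README.md                                   
       [x] package.json                                
       [x] server.go                                   
       [x] utils.c                                     
     [x] static/                                       
       [x] auth.ts                                     
       [x] worker.txt                                  
     [x] parser.h                                      
     [x] components/                                   
       [x] utils.c                                     
                                                       
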